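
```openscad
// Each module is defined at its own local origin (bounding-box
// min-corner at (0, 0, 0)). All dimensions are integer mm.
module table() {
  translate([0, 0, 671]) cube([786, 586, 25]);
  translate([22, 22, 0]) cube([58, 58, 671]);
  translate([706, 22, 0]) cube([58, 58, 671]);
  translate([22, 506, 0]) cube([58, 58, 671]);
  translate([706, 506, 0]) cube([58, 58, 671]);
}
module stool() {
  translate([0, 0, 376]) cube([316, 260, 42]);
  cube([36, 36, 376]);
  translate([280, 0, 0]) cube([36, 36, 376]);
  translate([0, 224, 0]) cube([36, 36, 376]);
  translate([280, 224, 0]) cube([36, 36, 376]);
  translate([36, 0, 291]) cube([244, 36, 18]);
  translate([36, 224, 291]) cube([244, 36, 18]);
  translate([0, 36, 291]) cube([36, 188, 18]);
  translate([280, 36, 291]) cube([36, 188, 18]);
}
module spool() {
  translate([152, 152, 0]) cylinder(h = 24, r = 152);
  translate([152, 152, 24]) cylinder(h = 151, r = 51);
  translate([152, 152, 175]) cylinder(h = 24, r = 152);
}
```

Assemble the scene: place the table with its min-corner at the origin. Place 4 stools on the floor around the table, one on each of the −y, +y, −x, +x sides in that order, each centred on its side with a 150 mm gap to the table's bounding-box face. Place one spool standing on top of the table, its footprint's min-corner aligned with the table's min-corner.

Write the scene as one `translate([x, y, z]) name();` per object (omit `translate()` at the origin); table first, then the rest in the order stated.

table();
translate([235, -410, 0]) stool();
translate([235, 736, 0]) stool();
translate([-466, 163, 0]) stool();
translate([936, 163, 0]) stool();
translate([0, 0, 696]) spool();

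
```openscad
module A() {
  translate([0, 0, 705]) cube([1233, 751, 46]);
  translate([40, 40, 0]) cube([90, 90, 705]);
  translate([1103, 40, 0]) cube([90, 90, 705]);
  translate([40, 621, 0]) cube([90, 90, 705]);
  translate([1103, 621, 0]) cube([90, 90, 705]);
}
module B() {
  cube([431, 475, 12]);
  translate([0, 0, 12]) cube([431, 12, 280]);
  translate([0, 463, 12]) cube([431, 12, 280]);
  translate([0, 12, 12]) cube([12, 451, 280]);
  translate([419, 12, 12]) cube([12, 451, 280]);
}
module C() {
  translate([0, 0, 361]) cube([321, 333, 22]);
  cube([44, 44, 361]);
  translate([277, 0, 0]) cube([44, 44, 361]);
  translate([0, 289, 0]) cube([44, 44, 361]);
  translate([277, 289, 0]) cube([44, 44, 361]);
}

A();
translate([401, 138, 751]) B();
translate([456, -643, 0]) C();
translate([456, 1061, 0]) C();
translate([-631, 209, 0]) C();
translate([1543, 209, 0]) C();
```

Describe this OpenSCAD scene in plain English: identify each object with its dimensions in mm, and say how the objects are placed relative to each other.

A is a table: top 1233 mm (x) × 751 mm (y), 46 mm thick, upper face at z = 751 mm, on four 90×90 mm square legs, each inset 40 mm from the nearest pair of top edges, running from z = 0 to the bottom of the top.

B is an open-topped rectangular box: outside dimensions 431×475×292 mm, with a uniform wall and base thickness of 12 mm. The base is a full 431×475 slab on the floor; four walls sit on top of the base. The front and back walls (the −y and +y sides) span the full width; the two side walls fit between them.

C is a simple wooden stool: a rectangular seat 321 mm (x) by 333 mm (y), 22 mm thick, top face at z = 383 mm, on four square legs, each 44×44 mm in cross-section. The legs rest on z = 0, each flush with a corner of the seat.

The open box is on top of the table, centred. Four stools sit around the table at the −y, +y, −x, +x sides.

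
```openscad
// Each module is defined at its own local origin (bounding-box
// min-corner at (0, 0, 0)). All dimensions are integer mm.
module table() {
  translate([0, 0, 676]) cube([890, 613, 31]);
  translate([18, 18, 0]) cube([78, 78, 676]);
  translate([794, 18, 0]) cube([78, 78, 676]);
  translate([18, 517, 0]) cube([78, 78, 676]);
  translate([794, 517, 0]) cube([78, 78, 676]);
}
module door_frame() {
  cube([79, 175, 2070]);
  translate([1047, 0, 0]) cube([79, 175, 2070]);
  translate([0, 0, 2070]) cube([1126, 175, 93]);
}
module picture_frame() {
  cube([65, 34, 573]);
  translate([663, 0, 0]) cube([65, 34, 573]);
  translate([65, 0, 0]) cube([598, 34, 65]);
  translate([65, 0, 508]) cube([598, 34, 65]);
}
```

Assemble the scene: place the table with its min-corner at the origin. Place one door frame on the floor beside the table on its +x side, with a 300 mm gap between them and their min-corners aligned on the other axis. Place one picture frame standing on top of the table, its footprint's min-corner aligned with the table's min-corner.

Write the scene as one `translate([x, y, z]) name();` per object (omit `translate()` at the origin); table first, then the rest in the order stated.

table();
translate([1190, 0, 0]) door_frame();
translate([0, 0, 707]) picture_frame();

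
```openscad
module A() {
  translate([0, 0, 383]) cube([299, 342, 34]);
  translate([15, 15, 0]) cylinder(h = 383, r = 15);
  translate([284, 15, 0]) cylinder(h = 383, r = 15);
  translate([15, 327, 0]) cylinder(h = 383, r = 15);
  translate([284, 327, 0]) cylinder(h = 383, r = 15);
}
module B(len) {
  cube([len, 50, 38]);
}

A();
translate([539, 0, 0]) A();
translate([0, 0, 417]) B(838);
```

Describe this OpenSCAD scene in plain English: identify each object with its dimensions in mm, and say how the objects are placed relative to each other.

A is a simple wooden stool: a rectangular seat 299 mm (x) by 342 mm (y), 34 mm thick, top face at z = 417 mm, on four round legs, each 30 mm in diameter. The legs rest on z = 0, each leg's axis is inset half a diameter from the nearest pair of seat edges (so the leg's bounding box is flush with the corner).

B is a rectangular beam 838 mm long (x), 50 mm deep (y), 38 mm thick (z).

The beam spans the tops of two stools placed 240 mm apart, resting at z = 417 mm.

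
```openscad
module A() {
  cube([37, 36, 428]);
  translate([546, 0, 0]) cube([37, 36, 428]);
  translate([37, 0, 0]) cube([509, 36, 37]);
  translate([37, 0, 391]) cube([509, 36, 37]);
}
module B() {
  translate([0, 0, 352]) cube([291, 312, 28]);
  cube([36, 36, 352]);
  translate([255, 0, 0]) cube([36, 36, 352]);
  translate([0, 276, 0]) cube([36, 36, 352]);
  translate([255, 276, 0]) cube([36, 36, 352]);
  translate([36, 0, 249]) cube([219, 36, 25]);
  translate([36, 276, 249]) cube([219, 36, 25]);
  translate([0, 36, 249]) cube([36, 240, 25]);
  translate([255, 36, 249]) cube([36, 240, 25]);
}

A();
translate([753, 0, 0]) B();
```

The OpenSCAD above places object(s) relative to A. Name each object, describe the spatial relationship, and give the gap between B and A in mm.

The stool's nearest face is 170 mm from the picture frame's +x face.

A is a picture frame. B is a stool. The stool is on the floor beside the picture frame on its +x side. The gap between the stool and the picture frame is 170 mm.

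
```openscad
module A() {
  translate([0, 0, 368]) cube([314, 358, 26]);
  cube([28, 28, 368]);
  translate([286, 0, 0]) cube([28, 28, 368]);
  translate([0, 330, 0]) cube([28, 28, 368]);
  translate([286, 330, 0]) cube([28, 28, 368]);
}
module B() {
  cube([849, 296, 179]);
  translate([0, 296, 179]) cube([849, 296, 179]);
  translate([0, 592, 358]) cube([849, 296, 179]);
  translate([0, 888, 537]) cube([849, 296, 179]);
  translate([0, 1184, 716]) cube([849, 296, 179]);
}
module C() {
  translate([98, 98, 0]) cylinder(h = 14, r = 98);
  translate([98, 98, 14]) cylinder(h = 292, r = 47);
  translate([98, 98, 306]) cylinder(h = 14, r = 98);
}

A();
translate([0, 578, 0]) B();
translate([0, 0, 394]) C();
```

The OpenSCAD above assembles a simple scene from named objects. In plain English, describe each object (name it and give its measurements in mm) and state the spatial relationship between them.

A is a four-legged stool. The seat is a 314×358×26 mm slab whose top surface is at z = 394 mm; four square legs, each 28×28 mm in cross-section, run from the floor (z = 0) to the underside of the seat, each flush with a corner of the seat.

B is a run of 5 identical solid stair steps. Each tread is 849×296 mm and each step block is 179 mm high. Step 1 rests on the floor; step k is offset from step 1 by (k−1)×296 mm in y and (k−1)×179 mm in z.

C is a spool: two coaxial disc flanges of radius 98 mm and thickness 14 mm, joined by a core cylinder of radius 47 mm and height 292 mm. The lower flange rests on z = 0 and the three cylinders share a vertical axis.

The staircase is on the floor beside the stool on its +y side. The spool is on top of the stool.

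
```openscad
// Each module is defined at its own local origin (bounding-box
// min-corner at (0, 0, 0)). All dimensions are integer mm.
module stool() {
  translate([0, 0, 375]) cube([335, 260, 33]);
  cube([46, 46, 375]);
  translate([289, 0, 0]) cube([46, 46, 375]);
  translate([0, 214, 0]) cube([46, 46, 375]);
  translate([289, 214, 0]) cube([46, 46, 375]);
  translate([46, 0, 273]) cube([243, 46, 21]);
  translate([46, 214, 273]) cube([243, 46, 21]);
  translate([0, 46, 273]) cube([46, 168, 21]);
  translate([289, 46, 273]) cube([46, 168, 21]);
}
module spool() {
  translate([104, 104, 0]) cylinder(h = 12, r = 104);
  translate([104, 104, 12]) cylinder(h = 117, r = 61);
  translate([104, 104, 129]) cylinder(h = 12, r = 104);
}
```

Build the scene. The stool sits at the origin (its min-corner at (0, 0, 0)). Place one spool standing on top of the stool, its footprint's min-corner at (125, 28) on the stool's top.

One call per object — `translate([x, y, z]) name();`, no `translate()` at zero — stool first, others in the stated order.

stool();
translate([125, 28, 408]) spool();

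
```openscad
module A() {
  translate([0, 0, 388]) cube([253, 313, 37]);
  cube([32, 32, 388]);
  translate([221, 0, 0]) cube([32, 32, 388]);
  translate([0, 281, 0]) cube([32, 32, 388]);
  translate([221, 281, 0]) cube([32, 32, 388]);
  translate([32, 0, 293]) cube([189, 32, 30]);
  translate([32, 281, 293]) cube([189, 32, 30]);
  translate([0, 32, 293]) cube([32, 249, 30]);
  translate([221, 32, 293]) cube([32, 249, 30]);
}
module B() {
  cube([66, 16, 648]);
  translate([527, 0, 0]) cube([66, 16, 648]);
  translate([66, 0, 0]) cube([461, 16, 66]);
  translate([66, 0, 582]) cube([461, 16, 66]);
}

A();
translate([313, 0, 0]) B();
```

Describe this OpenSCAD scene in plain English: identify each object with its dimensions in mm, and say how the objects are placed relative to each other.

A is a four-legged stool. The seat is 253×313 mm, 37 mm thick, top at z = 425 mm. It stands on four square legs, each 32×32 mm in cross-section, from z = 0 to the seat underside, each flush with a corner of the seat. Four stretchers, 32 mm wide and 30 mm tall, connect adjacent legs with their undersides at z = 293 mm, each running between the inner faces of the legs it joins and aligned with the legs' outer faces on the other axis.

B is a picture frame with a 461×516 mm rectangular opening (x by z) and a uniform 66 mm border on every side. Frame depth is 16 mm along y. It is built from two vertical stiles running the full outside height and two horizontal rails spanning the gap between the stiles.

The picture frame is on the floor beside the stool on its +x side.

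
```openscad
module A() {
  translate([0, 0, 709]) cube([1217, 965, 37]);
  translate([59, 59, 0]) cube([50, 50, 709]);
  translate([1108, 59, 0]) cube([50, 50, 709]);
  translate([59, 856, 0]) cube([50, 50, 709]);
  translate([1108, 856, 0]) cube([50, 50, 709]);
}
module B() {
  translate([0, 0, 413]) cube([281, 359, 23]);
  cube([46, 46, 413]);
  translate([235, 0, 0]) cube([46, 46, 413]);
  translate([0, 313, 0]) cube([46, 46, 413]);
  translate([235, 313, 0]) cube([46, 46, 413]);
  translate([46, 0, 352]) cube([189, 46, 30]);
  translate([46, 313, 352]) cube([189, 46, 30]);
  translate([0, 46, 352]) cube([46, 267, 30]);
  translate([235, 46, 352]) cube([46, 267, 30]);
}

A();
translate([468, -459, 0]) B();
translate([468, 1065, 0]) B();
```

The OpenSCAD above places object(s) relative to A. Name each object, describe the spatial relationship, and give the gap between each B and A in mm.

Each stool's nearest face is 100 mm from the table's bounding box.

A is a table. B is a stool. Two stools sit around the table at the −y, +y sides. The gap between each stool and the table is 100 mm.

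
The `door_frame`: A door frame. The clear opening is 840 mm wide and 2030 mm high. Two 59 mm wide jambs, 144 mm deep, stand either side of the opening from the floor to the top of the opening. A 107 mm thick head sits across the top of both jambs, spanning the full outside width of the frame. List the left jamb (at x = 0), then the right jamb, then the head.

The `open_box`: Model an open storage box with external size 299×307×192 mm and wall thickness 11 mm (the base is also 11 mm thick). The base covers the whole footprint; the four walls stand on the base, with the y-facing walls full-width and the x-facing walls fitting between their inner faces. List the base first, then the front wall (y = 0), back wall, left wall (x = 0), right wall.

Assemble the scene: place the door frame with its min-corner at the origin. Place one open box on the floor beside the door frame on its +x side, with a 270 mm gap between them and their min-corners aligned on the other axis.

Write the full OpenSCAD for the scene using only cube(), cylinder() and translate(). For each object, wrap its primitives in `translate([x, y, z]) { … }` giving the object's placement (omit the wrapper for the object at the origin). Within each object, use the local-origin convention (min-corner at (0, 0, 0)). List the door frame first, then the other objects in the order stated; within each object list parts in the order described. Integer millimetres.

cube([59, 144, 2030]);
translate([899, 0, 0]) cube([59, 144, 2030]);
translate([0, 0, 2030]) cube([958, 144, 107]);
translate([1228, 0, 0]) {
  cube([299, 307, 11]);
  translate([0, 0, 11]) cube([299, 11, 181]);
  translate([0, 296, 11]) cube([299, 11, 181]);
  translate([0, 11, 11]) cube([11, 285, 181]);
  translate([288, 11, 11]) cube([11, 285, 181]);
}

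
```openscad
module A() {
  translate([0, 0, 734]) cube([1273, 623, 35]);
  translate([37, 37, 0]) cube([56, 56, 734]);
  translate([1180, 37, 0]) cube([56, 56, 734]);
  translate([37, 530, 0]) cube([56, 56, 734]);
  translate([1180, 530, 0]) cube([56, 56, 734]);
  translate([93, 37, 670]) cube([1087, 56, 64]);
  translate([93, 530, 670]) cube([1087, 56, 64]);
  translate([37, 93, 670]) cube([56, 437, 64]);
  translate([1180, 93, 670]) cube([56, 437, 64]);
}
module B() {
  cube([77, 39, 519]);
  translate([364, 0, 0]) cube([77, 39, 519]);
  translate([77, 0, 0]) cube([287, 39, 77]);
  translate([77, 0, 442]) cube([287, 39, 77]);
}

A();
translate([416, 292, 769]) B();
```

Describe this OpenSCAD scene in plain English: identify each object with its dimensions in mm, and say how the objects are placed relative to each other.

A is a rectangular dining table. The top is 1273×623×35 mm with its upper surface at z = 769 mm. It stands on four 56×56 mm square legs, each inset 37 mm from the nearest pair of top edges, running from the floor to the underside of the top. Four apron rails, 56 mm thick and 64 mm tall, run between adjacent legs with their top edges flush with the underside of the top and their outer faces flush with the legs' outer faces.

B is a rectangular picture frame lying in the x–z plane (depth along y). The opening is 287 mm wide (x) by 365 mm tall (z), surrounded by a border 77 mm wide on all four sides. The frame is 39 mm deep and is made of two full-height vertical stiles with two horizontal rails fitted between them.

The picture frame is on top of the table, centred.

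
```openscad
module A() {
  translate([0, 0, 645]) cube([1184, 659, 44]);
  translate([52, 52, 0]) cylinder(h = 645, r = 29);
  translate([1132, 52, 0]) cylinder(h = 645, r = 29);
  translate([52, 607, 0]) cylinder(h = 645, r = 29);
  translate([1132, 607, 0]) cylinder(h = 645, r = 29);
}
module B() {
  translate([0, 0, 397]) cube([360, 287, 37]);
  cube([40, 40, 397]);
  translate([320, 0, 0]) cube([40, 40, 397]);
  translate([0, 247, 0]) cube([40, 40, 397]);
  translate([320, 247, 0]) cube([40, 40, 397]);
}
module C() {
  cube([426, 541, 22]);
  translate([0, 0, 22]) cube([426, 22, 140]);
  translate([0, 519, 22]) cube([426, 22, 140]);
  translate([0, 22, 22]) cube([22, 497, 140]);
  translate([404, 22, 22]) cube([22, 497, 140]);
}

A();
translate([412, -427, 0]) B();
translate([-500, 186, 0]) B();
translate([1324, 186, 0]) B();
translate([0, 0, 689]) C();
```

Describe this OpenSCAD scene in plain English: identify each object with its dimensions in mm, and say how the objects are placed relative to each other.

A is a table: top 1184 mm (x) × 659 mm (y), 44 mm thick, upper face at z = 689 mm, on four round legs of 58 mm diameter, each leg's bounding box inset 23 mm from the nearest pair of top edges, running from z = 0 to the bottom of the top.

B is a simple wooden stool: a rectangular seat 360 mm (x) by 287 mm (y), 37 mm thick, top face at z = 434 mm, on four square legs, each 40×40 mm in cross-section. The legs rest on z = 0, each flush with a corner of the seat.

C is an open storage box with external size 426×541×162 mm and wall thickness 22 mm (the base is also 22 mm thick). The base covers the whole footprint; the four walls stand on the base, with the y-facing walls full-width and the x-facing walls fitting between their inner faces.

Three stools sit around the table at the −y, −x, +x sides. The open box is on top of the table.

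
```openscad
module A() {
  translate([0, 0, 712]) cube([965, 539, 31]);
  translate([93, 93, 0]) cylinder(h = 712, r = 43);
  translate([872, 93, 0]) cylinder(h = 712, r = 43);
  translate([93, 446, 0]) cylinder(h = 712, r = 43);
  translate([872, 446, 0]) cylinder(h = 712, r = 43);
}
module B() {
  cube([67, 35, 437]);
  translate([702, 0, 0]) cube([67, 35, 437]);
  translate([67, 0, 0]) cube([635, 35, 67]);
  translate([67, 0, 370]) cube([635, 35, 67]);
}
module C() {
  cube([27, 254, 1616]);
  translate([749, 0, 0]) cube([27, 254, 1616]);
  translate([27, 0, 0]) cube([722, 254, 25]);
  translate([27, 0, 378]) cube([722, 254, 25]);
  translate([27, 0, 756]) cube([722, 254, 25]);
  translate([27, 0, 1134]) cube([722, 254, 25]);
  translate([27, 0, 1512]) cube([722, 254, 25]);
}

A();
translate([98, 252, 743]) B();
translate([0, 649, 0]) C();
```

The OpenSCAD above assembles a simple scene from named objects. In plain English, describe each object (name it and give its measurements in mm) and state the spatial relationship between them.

A is a rectangular dining table. The top is 965×539×31 mm with its upper surface at z = 743 mm. It stands on four round legs of 86 mm diameter, each leg's bounding box inset 50 mm from the nearest pair of top edges, running from the floor to the underside of the top.

B is a rectangular picture frame lying in the x–z plane (depth along y). The opening is 635 mm wide (x) by 303 mm tall (z), surrounded by a border 67 mm wide on all four sides. The frame is 35 mm deep and is made of two full-height vertical stiles with two horizontal rails fitted between them.

C is a bookshelf 776 mm wide overall, 254 mm deep and 1616 mm tall. The two sides are 27 mm thick vertical panels. 5 horizontal shelves of 25 mm thickness span between the inner faces of the sides; the lowest shelf sits on the floor and shelves are stacked with a clear vertical gap of 353 mm between each pair.

The picture frame is on top of the table, centred. The bookshelf is on the floor beside the table on its +y side.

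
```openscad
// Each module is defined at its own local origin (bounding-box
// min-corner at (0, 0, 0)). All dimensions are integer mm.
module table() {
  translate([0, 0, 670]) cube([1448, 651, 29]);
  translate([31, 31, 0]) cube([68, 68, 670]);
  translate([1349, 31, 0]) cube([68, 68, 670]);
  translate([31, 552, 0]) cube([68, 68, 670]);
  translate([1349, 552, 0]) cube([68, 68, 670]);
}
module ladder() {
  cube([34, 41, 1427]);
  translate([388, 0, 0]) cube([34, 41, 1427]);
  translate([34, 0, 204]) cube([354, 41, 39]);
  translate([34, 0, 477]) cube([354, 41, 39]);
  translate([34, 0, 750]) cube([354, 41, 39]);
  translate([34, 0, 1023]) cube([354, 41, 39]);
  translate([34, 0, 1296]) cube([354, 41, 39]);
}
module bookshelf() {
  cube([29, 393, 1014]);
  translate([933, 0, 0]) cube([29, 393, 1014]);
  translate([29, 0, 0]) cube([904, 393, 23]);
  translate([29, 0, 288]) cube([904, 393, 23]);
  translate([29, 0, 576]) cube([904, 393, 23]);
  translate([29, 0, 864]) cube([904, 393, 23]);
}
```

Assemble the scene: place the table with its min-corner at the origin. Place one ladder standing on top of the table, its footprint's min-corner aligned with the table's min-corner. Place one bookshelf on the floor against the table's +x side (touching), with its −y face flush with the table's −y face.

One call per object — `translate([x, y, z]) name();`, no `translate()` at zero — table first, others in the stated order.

table();
translate([0, 0, 699]) ladder();
translate([1448, 0, 0]) bookshelf();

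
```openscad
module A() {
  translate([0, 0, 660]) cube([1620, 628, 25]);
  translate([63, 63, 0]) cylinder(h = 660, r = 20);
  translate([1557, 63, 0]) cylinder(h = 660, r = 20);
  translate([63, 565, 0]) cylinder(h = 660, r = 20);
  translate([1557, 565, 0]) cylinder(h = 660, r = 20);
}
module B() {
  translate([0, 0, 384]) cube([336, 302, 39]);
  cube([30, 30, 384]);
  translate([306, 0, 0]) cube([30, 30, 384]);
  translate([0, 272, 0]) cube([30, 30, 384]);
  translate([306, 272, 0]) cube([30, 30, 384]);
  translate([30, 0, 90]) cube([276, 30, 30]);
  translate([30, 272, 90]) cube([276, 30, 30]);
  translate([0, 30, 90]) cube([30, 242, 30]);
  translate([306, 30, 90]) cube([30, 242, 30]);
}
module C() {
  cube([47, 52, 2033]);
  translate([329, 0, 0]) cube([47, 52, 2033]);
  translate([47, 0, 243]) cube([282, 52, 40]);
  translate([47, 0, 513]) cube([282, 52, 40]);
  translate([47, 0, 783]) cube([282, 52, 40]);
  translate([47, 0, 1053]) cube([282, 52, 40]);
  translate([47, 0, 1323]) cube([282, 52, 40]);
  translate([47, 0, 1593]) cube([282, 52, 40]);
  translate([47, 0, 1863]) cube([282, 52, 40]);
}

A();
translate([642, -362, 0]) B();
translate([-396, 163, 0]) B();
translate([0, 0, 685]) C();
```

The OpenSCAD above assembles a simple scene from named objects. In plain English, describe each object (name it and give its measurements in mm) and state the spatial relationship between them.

A is a rectangular dining table. The top is 1620×628×25 mm with its upper surface at z = 685 mm. It stands on four round legs of 40 mm diameter, each leg's bounding box inset 43 mm from the nearest pair of top edges, running from the floor to the underside of the top.

B is a four-legged stool. The seat is 336×302 mm, 39 mm thick, top at z = 423 mm. It stands on four square legs, each 30×30 mm in cross-section, from z = 0 to the seat underside, each flush with a corner of the seat. Four stretchers, 30 mm wide and 30 mm tall, connect adjacent legs with their undersides at z = 90 mm, each running between the inner faces of the legs it joins and aligned with the legs' outer faces on the other axis.

C is a wooden ladder with two side rails of 47×52 mm section and 2033 mm height, set 376 mm apart overall. Between them run 7 rectangular rungs (52 mm deep, 40 mm thick), front faces flush with the rails' −y face. The bottom of the first rung is 243 mm above the floor and each subsequent rung is 270 mm higher than the one below.

Two stools sit around the table at the −y, −x sides. The ladder is on top of the table.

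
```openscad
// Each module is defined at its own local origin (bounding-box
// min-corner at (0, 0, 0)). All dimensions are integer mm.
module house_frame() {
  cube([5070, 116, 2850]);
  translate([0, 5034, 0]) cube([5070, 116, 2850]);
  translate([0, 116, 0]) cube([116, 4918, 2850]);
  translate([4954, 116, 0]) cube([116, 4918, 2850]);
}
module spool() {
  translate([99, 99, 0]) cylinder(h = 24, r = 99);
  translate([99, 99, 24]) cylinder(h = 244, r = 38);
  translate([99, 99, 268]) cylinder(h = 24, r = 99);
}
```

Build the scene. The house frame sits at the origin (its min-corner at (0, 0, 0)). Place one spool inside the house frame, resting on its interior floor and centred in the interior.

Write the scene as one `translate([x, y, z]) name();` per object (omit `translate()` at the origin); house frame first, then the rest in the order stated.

house_frame();
translate([2436, 2476, 0]) spool();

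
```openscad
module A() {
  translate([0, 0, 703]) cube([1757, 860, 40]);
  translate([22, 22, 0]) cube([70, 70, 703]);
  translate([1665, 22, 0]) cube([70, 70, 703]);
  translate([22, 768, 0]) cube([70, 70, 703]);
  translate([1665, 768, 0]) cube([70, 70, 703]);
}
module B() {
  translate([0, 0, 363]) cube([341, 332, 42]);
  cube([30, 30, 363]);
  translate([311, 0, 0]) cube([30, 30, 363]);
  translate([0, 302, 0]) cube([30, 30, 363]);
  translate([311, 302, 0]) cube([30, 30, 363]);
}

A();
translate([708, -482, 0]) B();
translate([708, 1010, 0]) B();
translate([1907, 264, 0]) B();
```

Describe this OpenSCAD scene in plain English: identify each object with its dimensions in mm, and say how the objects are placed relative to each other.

A is a table: top 1757 mm (x) × 860 mm (y), 40 mm thick, upper face at z = 743 mm, on four 70×70 mm square legs, each inset 22 mm from the nearest pair of top edges, running from z = 0 to the bottom of the top.

B is a four-legged stool. The seat is a 341×332×42 mm slab whose top surface is at z = 405 mm; four square legs, each 30×30 mm in cross-section, run from the floor (z = 0) to the underside of the seat, each flush with a corner of the seat.

Three stools sit around the table at the −y, +y, +x sides.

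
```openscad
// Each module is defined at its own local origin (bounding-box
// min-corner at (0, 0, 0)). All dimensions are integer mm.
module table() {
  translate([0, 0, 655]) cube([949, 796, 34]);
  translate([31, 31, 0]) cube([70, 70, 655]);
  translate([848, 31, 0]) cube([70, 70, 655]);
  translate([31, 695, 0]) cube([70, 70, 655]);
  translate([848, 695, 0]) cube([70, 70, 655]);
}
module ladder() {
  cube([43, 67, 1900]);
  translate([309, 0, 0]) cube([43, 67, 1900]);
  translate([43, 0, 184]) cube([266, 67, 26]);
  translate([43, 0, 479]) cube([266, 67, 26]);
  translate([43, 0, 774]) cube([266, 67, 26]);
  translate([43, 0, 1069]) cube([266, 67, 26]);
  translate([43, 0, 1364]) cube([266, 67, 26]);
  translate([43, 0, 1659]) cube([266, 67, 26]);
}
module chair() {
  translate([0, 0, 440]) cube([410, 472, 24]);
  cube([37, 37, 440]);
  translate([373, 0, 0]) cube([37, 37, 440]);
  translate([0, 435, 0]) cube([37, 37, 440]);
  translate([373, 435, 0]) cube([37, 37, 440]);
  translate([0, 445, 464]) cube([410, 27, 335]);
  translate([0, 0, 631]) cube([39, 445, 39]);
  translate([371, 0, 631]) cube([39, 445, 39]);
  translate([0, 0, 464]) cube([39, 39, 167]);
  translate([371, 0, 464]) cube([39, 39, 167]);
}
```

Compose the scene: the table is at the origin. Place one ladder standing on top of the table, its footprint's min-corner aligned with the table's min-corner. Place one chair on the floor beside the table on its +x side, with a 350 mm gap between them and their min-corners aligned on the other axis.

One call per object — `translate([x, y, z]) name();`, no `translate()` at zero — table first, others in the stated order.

table();
translate([0, 0, 689]) ladder();
translate([1299, 0, 0]) chair();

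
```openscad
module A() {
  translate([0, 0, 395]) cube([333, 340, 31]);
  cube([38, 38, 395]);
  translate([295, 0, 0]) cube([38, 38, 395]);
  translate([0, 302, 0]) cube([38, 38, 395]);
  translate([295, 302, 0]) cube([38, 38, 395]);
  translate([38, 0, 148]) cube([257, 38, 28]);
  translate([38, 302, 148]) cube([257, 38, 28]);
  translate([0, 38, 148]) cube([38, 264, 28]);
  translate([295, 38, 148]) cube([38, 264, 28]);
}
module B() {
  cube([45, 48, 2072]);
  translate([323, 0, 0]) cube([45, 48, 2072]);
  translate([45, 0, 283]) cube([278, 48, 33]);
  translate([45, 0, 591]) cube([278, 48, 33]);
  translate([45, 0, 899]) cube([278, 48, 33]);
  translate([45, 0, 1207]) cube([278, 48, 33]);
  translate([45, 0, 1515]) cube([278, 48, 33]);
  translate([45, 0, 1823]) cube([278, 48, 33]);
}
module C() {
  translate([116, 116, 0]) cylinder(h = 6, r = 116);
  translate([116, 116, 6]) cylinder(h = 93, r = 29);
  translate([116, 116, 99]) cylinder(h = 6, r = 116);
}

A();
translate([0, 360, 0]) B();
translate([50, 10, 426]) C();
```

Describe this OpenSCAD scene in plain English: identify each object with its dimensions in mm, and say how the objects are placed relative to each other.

A is a four-legged stool. The seat is a 333×340×31 mm slab whose top surface is at z = 426 mm; four square legs, each 38×38 mm in cross-section, run from the floor (z = 0) to the underside of the seat, each flush with a corner of the seat. Four stretchers, 38 mm wide and 28 mm tall, connect adjacent legs with their undersides at z = 148 mm, each running between the inner faces of the legs it joins and aligned with the legs' outer faces on the other axis.

B is a wooden ladder with two side rails of 45×48 mm section and 2072 mm height, set 368 mm apart overall. Between them run 6 rectangular rungs (48 mm deep, 33 mm thick), front faces flush with the rails' −y face. The bottom of the first rung is 283 mm above the floor and each subsequent rung is 308 mm higher than the one below.

C is a spool: two coaxial disc flanges of radius 116 mm and thickness 6 mm, joined by a core cylinder of radius 29 mm and height 93 mm. The lower flange rests on z = 0 and the three cylinders share a vertical axis.

The ladder is on the floor beside the stool on its +y side. The spool is on top of the stool.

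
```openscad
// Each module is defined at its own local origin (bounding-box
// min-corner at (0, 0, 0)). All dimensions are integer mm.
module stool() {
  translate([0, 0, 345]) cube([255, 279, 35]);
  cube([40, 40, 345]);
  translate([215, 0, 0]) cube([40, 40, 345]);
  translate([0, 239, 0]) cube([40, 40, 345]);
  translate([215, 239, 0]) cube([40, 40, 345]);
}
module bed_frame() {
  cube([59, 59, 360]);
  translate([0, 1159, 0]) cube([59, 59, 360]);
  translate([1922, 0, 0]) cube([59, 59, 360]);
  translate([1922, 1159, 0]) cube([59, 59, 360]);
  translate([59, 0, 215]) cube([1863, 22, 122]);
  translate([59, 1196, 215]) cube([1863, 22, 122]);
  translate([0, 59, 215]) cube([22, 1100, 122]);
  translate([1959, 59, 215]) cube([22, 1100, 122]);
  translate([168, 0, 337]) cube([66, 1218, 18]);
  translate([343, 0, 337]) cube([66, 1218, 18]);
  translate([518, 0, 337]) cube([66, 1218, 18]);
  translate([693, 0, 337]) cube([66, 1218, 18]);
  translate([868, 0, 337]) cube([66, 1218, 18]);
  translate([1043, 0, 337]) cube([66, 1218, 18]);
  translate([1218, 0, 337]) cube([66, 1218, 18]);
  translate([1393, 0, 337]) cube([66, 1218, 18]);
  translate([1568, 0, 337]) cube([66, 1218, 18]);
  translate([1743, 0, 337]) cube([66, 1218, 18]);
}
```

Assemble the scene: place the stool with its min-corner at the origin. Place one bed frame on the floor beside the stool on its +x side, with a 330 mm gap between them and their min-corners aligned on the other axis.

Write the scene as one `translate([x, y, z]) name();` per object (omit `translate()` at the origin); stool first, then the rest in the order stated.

stool();
translate([585, 0, 0]) bed_frame();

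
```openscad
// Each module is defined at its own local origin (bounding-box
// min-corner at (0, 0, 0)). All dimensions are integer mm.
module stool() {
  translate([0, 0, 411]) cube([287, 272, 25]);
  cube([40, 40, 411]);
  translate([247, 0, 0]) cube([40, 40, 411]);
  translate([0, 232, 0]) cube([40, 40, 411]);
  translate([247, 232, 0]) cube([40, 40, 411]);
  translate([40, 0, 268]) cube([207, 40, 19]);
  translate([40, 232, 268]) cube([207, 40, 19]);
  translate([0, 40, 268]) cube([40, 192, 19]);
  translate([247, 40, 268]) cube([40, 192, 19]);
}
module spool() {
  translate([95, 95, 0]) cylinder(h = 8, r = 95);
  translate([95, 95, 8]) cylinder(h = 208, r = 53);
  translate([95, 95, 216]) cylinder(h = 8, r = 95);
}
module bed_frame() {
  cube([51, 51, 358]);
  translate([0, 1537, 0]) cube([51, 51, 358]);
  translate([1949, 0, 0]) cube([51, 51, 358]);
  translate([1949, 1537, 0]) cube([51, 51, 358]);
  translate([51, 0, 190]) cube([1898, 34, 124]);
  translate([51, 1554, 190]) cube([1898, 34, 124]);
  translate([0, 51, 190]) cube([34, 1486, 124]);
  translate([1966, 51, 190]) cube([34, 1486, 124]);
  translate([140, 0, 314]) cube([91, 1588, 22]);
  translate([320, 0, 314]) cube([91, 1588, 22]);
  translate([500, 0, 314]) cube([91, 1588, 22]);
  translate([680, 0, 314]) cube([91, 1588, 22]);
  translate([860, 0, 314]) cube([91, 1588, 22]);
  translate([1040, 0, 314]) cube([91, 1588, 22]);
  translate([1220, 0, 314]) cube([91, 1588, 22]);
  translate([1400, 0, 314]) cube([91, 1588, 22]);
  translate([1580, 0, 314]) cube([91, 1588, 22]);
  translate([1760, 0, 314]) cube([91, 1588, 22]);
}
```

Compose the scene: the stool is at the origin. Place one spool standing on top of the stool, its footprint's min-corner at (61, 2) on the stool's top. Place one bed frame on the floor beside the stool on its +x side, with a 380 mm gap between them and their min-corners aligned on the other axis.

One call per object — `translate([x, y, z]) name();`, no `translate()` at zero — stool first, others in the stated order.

stool();
translate([61, 2, 436]) spool();
translate([667, 0, 0]) bed_frame();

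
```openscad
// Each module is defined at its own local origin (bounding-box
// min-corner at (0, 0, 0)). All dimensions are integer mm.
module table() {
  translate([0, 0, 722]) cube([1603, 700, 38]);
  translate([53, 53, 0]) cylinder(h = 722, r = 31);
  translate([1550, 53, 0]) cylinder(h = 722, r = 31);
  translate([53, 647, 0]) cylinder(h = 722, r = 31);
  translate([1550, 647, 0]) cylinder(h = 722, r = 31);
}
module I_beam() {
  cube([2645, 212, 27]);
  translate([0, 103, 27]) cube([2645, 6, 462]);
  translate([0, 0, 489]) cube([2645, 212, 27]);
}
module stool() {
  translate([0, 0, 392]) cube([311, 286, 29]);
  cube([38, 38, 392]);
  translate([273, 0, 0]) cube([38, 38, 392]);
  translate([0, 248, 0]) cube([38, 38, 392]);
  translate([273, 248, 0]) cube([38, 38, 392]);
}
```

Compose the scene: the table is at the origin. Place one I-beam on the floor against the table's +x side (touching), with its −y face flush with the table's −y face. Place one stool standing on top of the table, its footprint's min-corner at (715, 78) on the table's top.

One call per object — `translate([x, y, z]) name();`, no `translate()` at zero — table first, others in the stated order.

table();
translate([1603, 0, 0]) I_beam();
translate([715, 78, 760]) stool();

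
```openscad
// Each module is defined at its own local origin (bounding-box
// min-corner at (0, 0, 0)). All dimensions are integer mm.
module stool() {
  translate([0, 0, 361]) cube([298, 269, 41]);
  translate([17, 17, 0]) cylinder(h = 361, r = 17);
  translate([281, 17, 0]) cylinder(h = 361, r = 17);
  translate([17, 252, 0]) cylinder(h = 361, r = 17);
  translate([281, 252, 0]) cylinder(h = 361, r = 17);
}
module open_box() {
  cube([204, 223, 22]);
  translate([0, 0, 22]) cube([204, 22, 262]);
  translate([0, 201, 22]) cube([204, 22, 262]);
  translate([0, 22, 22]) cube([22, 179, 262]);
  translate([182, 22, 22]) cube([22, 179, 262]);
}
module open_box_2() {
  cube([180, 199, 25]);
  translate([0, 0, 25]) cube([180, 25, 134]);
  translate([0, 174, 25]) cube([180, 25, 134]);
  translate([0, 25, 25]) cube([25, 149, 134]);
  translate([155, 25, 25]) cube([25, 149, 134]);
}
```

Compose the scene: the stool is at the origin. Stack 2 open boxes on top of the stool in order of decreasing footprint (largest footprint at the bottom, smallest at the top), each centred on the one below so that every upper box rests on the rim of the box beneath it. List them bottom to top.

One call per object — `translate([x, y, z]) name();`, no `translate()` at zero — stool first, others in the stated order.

stool();
translate([47, 23, 402]) open_box();
translate([59, 35, 686]) open_box_2();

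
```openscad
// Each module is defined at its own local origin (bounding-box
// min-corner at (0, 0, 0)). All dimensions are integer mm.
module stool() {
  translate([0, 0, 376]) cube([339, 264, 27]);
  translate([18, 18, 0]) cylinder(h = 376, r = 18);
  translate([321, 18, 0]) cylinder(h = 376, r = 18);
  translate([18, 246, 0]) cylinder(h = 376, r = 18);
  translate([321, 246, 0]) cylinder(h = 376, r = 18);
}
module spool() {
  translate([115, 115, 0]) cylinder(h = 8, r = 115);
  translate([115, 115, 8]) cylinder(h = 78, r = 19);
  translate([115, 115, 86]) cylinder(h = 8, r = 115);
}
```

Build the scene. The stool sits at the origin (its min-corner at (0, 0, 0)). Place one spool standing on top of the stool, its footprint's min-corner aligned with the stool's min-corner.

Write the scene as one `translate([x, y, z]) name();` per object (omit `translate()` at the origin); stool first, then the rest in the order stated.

stool();
translate([0, 0, 403]) spool();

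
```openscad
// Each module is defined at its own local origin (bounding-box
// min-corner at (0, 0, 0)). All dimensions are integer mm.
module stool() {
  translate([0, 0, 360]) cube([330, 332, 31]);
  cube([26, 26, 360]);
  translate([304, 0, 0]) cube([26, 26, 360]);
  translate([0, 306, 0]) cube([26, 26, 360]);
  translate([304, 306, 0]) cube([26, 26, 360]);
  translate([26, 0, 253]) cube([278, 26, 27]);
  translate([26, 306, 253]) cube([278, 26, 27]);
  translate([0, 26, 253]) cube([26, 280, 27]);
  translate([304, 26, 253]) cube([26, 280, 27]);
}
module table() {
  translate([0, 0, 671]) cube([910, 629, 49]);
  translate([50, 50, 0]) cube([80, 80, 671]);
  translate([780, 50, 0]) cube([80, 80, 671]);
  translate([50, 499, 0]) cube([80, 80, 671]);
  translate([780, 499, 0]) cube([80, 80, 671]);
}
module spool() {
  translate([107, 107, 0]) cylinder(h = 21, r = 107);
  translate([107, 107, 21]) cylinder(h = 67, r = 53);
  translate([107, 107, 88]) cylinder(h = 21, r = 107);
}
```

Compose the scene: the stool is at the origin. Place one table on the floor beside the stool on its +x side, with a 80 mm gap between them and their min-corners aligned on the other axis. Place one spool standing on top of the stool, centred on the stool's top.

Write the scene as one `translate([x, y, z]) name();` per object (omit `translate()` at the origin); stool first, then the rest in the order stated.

stool();
translate([410, 0, 0]) table();
translate([58, 59, 391]) spool();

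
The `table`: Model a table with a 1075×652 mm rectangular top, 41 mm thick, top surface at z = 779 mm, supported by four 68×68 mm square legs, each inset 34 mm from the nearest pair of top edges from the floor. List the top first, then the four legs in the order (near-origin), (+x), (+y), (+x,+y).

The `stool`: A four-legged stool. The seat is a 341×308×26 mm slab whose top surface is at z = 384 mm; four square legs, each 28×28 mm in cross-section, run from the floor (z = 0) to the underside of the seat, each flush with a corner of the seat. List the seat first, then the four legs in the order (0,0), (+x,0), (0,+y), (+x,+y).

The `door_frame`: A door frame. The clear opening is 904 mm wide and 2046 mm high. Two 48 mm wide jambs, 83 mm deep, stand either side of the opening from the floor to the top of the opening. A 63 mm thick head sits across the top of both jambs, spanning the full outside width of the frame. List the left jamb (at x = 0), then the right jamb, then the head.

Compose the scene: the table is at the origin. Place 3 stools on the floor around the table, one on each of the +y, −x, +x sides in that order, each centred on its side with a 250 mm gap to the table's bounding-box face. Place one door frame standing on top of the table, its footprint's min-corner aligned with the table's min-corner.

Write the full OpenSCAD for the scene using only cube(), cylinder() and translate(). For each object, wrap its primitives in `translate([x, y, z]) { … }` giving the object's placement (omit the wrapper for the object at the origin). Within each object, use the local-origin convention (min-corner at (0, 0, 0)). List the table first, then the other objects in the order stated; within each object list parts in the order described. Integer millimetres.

translate([0, 0, 738]) cube([1075, 652, 41]);
translate([34, 34, 0]) cube([68, 68, 738]);
translate([973, 34, 0]) cube([68, 68, 738]);
translate([34, 550, 0]) cube([68, 68, 738]);
translate([973, 550, 0]) cube([68, 68, 738]);
translate([367, 902, 0]) {
  translate([0, 0, 358]) cube([341, 308, 26]);
  cube([28, 28, 358]);
  translate([313, 0, 0]) cube([28, 28, 358]);
  translate([0, 280, 0]) cube([28, 28, 358]);
  translate([313, 280, 0]) cube([28, 28, 358]);
}
translate([-591, 172, 0]) {
  translate([0, 0, 358]) cube([341, 308, 26]);
  cube([28, 28, 358]);
  translate([313, 0, 0]) cube([28, 28, 358]);
  translate([0, 280, 0]) cube([28, 28, 358]);
  translate([313, 280, 0]) cube([28, 28, 358]);
}
translate([1325, 172, 0]) {
  translate([0, 0, 358]) cube([341, 308, 26]);
  cube([28, 28, 358]);
  translate([313, 0, 0]) cube([28, 28, 358]);
  translate([0, 280, 0]) cube([28, 28, 358]);
  translate([313, 280, 0]) cube([28, 28, 358]);
}
translate([0, 0, 779]) {
  cube([48, 83, 2046]);
  translate([952, 0, 0]) cube([48, 83, 2046]);
  translate([0, 0, 2046]) cube([1000, 83, 63]);
}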